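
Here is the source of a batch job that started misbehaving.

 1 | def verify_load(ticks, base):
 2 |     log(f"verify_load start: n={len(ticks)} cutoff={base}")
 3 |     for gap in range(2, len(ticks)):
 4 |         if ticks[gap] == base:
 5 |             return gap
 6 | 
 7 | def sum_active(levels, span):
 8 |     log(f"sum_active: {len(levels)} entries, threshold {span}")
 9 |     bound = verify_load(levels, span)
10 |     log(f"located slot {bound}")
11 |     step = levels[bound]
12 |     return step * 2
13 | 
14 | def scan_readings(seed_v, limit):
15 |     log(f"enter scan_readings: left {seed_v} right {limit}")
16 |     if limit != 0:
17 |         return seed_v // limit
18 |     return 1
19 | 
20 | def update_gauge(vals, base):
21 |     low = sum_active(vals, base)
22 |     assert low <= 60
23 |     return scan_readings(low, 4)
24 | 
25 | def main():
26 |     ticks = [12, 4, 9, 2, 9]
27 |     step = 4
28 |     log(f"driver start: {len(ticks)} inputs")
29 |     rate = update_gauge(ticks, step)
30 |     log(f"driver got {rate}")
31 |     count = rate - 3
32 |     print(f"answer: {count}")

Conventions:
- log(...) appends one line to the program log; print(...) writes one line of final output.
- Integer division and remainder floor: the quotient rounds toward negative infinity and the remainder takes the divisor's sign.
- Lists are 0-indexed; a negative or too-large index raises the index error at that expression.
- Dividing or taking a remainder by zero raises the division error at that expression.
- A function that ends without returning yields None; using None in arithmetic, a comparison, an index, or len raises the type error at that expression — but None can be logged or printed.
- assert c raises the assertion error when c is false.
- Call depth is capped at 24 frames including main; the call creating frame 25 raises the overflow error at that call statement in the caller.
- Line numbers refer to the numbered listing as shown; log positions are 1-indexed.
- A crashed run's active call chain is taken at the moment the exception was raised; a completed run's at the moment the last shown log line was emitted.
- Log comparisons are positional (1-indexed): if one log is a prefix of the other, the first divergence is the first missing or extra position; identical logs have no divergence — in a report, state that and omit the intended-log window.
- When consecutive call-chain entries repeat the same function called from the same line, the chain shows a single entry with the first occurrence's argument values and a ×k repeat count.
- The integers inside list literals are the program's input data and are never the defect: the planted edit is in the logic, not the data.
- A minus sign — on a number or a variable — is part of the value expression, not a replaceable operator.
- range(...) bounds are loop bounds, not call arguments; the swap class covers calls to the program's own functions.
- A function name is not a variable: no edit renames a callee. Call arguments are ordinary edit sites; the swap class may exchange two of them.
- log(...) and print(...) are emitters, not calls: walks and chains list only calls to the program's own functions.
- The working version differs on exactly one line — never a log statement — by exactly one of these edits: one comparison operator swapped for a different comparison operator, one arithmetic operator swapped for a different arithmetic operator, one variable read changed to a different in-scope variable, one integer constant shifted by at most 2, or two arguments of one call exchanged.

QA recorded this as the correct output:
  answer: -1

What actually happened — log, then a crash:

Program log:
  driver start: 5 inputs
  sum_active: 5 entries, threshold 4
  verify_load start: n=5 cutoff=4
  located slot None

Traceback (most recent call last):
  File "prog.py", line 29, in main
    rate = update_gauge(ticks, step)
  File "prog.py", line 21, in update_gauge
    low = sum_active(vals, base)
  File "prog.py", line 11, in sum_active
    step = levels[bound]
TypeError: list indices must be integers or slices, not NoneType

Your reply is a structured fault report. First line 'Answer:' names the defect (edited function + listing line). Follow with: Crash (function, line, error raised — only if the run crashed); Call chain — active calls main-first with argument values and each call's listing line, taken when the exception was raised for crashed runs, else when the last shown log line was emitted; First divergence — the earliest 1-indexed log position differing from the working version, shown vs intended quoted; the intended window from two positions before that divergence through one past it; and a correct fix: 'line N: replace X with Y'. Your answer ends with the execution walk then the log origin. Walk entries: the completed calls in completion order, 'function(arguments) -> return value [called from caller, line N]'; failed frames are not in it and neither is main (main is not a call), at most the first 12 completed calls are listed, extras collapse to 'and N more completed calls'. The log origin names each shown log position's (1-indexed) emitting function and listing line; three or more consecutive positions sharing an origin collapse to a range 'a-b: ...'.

Answer: the defect is in verify_load at line 3.
Key fact: At log position 4 the runs split — shown 'located slot None', but the working version logs 'located slot 1'.
Crash: sum_active, line 11, TypeError.
Call chain: main -> update_gauge([12, 4, 9, 2, 9], 4) (called at line 29) -> sum_active([12, 4, 9, 2, 9], 4) (called at line 21).
First divergence: position 4 — the shown line 'located slot None' should read 'located slot 1'.
Intended log window:
  2: sum_active: 5 entries, threshold 4
  3: verify_load start: n=5 cutoff=4
  4: located slot 1
  5: enter scan_readings: left 8 right 4
Execution walk:
  verify_load([12, 4, 9, 2, 9], 4) -> None  [called from sum_active, line 9]
Log line origins:
  1: logged in main at line 28
  2: logged in sum_active at line 8
  3: logged in verify_load at line 2
  4: logged in sum_active at line 10
A correct fix: line 3: replace `2` with `0`.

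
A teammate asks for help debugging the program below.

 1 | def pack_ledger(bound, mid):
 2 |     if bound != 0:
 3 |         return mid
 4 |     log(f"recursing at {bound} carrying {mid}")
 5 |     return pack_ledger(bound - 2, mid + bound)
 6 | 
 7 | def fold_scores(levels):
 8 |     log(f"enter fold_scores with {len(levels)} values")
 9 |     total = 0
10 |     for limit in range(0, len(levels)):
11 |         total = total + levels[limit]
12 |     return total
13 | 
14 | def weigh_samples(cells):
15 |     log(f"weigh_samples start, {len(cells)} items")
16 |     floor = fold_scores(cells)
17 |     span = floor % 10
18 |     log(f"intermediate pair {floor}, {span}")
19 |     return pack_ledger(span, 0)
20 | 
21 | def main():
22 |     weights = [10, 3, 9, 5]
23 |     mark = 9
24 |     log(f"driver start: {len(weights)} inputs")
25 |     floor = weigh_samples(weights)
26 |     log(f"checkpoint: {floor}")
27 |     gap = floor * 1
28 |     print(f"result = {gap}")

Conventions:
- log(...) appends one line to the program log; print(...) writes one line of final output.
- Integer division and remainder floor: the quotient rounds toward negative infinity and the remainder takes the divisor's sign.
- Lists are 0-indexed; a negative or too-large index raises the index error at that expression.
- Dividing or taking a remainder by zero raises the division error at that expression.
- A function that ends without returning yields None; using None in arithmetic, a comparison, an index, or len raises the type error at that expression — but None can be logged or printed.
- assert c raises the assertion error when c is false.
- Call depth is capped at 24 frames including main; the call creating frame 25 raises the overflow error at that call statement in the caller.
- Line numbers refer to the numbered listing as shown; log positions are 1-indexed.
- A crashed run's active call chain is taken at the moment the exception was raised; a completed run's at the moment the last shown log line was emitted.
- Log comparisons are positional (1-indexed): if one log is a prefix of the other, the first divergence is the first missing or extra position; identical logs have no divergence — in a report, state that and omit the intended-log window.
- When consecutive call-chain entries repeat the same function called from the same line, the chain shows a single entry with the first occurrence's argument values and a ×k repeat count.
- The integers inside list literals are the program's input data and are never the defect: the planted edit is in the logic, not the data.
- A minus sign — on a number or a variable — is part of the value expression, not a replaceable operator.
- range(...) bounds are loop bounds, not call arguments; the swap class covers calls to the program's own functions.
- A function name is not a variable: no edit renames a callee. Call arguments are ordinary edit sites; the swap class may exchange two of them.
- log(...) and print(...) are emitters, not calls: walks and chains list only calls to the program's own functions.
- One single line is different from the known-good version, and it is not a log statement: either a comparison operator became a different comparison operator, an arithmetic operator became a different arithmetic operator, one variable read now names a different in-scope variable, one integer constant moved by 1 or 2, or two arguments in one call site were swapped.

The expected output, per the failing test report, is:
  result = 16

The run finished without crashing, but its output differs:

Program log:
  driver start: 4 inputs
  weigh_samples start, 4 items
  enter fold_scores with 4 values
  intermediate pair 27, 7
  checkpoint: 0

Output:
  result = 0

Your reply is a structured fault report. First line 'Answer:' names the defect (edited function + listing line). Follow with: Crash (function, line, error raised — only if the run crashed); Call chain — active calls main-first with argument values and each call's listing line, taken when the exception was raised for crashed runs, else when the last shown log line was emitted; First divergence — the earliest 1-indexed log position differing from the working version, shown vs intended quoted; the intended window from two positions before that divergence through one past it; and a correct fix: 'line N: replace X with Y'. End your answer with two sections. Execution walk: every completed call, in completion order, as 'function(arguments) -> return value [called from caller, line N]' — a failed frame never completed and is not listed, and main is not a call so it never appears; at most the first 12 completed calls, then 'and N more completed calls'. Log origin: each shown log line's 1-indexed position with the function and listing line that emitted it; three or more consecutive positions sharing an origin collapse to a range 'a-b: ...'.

Answer: the defect is in pack_ledger at line 2.
The tell: The log first diverges at position 5: the faulty run prints 'checkpoint: 0' where the working version prints 'recursing at 7 carrying 0'.
Call chain: main.
First divergence: position 5; shown 'checkpoint: 0' vs intended 'recursing at 7 carrying 0'.
Intended log window:
  3: enter fold_scores with 4 values
  4: intermediate pair 27, 7
  5: recursing at 7 carrying 0
  6: recursing at 5 carrying 7
Execution walk:
  fold_scores([10, 3, 9, 5]) -> 27  [called from weigh_samples, line 16]
  pack_ledger(7, 0) -> 0  [called from weigh_samples, line 19]
  weigh_samples([10, 3, 9, 5]) -> 0  [called from main, line 25]
Origin of each log line:
  1 — main, line 24
  2 — weigh_samples, line 15
  3 — fold_scores, line 8
  4 — weigh_samples, line 18
  5 — main, line 26
A correct fix: line 2: replace `!=` with `<=`.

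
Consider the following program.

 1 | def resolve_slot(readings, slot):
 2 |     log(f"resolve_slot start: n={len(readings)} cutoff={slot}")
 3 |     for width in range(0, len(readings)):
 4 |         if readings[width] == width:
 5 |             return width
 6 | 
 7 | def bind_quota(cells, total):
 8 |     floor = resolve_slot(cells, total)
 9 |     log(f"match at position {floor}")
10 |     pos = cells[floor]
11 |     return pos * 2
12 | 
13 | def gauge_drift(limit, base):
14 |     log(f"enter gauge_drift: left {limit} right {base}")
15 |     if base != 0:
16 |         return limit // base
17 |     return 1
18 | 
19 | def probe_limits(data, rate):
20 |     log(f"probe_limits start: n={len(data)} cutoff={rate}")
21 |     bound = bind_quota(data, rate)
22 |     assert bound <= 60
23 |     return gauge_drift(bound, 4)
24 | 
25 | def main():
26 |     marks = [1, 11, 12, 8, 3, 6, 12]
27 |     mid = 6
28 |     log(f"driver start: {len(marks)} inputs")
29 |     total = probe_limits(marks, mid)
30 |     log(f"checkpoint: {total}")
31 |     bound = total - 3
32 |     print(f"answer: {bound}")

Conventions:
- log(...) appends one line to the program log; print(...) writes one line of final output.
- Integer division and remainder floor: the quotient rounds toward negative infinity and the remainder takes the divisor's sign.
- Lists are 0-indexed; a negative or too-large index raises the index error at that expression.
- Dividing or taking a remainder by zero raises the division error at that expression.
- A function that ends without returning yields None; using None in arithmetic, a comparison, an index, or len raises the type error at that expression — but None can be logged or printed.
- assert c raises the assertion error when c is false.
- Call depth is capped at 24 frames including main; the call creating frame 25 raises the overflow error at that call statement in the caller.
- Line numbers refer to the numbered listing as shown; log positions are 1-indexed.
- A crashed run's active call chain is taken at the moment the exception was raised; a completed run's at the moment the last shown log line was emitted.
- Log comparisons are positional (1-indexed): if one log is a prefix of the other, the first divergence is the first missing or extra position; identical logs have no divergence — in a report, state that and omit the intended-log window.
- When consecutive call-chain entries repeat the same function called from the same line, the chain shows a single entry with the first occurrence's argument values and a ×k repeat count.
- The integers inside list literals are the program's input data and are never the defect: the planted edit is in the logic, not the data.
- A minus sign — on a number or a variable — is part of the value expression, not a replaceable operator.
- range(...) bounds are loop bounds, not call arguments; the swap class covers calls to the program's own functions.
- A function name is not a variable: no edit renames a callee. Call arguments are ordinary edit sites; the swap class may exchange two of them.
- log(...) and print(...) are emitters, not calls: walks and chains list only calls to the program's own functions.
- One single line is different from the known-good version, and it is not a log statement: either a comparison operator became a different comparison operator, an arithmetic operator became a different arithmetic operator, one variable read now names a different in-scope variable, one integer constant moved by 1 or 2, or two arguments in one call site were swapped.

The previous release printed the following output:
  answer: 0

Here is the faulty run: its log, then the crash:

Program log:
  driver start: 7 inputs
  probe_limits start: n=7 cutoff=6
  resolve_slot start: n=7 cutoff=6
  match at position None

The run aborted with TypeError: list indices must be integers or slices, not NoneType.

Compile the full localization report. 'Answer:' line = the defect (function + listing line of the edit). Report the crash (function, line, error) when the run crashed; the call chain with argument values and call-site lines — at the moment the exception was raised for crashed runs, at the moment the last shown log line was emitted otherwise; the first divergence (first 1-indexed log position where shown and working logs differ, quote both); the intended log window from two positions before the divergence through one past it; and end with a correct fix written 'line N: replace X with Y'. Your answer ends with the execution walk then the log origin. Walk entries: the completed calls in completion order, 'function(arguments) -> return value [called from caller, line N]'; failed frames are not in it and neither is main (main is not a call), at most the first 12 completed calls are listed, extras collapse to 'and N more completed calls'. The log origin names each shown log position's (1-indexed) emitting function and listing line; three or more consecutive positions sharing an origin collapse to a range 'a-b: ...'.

Answer: the defect is in resolve_slot at line 4.
The tell: At log position 4 the runs split — shown 'match at position None', but the working version logs 'match at position 5'.
Crash: bind_quota, line 10, TypeError.
Call chain: main -> probe_limits([1, 11, 12, 8, 3, 6, 12], 6) (called at line 29) -> bind_quota([1, 11, 12, 8, 3, 6, 12], 6) (called at line 21).
First divergence: position 4 — the shown line 'match at position None' should read 'match at position 5'.
Intended log window:
  2: probe_limits start: n=7 cutoff=6
  3: resolve_slot start: n=7 cutoff=6
  4: match at position 5
  5: enter gauge_drift: left 12 right 4
Execution walk:
  resolve_slot([1, 11, 12, 8, 3, 6, 12], 6) -> None  [called from bind_quota, line 8]
Log line origins:
  1: logged in main at line 28
  2: logged in probe_limits at line 20
  3: logged in resolve_slot at line 2
  4: logged in bind_quota at line 9
A correct fix: line 4: replace `readings[width] == width` with `readings[width] == slot`.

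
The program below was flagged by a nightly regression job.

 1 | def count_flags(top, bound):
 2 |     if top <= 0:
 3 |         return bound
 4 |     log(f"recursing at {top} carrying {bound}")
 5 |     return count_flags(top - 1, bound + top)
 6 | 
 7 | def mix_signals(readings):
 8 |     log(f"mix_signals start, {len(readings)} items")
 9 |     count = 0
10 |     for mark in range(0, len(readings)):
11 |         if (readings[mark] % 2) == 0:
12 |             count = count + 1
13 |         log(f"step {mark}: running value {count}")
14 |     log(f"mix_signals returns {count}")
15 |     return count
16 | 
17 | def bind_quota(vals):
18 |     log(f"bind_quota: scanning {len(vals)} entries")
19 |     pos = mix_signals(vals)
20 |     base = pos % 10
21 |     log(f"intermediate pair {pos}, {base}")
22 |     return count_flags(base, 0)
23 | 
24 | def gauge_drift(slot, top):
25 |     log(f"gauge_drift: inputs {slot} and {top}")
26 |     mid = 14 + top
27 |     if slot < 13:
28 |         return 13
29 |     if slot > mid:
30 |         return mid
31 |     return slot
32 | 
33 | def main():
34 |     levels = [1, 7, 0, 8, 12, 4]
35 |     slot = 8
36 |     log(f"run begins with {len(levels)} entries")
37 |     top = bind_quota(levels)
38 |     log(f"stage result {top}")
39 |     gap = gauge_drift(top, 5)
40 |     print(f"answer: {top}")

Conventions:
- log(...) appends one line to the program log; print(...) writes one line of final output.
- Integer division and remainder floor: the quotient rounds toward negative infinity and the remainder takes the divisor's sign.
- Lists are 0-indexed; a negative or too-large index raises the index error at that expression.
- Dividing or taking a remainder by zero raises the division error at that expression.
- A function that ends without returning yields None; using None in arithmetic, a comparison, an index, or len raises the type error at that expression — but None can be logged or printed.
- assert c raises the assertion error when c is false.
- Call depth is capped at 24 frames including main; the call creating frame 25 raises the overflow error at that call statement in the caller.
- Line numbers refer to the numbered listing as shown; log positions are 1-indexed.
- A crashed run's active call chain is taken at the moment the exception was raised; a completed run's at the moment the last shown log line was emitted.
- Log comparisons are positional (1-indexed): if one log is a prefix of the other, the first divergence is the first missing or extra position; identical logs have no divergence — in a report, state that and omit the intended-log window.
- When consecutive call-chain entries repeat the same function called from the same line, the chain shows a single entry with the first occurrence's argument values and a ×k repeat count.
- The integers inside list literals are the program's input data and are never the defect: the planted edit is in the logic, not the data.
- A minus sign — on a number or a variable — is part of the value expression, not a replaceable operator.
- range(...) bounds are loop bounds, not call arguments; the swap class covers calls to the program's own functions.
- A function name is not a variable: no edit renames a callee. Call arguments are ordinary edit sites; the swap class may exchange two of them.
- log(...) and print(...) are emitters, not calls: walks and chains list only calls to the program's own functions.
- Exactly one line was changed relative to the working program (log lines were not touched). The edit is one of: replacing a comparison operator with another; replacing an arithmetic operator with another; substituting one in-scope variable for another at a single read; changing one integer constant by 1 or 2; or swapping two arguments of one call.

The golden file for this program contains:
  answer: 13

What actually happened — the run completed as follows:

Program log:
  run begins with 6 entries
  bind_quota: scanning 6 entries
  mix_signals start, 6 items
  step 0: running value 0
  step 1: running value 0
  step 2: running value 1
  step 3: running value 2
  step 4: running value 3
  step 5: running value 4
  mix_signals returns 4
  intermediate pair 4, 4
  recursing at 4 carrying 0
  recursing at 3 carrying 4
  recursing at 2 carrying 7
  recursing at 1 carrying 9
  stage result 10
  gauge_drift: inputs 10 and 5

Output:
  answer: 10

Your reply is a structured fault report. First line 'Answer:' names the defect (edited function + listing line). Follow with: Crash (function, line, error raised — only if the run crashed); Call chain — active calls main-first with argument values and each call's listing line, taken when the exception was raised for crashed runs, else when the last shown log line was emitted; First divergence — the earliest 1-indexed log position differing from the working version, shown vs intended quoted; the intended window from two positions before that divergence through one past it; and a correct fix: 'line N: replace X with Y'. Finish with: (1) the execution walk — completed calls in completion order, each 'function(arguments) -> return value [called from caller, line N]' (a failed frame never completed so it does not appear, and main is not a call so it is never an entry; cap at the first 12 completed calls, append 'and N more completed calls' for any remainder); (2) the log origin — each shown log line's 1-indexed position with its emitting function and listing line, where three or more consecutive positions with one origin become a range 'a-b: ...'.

Answer: the defect is in main at line 40.
Core observation: Log streams are identical — the defect surfaces only in the printed output.
Call chain: main -> gauge_drift(10, 5) (called at line 39).
First divergence: there is none — every log position agrees.
Execution walk:
  mix_signals([1, 7, 0, 8, 12, 4]) -> 4  [called from bind_quota, line 19]
  count_flags(0, 10) -> 10  [called from count_flags, line 5]
  count_flags(1, 9) -> 10  [called from count_flags, line 5]
  count_flags(2, 7) -> 10  [called from count_flags, line 5]
  count_flags(3, 4) -> 10  [called from count_flags, line 5]
  count_flags(4, 0) -> 10  [called from bind_quota, line 22]
  bind_quota([1, 7, 0, 8, 12, 4]) -> 10  [called from main, line 37]
  gauge_drift(10, 5) -> 13  [called from main, line 39]
Log origin:
  1 — main, line 36
  2 — bind_quota, line 18
  3 — mix_signals, line 8
  4-9 — mix_signals, line 13
  10 — mix_signals, line 14
  11 — bind_quota, line 21
  12-15 — count_flags, line 4
  16 — main, line 38
  17 — gauge_drift, line 25
A correct fix: line 40: replace `top` with `gap`.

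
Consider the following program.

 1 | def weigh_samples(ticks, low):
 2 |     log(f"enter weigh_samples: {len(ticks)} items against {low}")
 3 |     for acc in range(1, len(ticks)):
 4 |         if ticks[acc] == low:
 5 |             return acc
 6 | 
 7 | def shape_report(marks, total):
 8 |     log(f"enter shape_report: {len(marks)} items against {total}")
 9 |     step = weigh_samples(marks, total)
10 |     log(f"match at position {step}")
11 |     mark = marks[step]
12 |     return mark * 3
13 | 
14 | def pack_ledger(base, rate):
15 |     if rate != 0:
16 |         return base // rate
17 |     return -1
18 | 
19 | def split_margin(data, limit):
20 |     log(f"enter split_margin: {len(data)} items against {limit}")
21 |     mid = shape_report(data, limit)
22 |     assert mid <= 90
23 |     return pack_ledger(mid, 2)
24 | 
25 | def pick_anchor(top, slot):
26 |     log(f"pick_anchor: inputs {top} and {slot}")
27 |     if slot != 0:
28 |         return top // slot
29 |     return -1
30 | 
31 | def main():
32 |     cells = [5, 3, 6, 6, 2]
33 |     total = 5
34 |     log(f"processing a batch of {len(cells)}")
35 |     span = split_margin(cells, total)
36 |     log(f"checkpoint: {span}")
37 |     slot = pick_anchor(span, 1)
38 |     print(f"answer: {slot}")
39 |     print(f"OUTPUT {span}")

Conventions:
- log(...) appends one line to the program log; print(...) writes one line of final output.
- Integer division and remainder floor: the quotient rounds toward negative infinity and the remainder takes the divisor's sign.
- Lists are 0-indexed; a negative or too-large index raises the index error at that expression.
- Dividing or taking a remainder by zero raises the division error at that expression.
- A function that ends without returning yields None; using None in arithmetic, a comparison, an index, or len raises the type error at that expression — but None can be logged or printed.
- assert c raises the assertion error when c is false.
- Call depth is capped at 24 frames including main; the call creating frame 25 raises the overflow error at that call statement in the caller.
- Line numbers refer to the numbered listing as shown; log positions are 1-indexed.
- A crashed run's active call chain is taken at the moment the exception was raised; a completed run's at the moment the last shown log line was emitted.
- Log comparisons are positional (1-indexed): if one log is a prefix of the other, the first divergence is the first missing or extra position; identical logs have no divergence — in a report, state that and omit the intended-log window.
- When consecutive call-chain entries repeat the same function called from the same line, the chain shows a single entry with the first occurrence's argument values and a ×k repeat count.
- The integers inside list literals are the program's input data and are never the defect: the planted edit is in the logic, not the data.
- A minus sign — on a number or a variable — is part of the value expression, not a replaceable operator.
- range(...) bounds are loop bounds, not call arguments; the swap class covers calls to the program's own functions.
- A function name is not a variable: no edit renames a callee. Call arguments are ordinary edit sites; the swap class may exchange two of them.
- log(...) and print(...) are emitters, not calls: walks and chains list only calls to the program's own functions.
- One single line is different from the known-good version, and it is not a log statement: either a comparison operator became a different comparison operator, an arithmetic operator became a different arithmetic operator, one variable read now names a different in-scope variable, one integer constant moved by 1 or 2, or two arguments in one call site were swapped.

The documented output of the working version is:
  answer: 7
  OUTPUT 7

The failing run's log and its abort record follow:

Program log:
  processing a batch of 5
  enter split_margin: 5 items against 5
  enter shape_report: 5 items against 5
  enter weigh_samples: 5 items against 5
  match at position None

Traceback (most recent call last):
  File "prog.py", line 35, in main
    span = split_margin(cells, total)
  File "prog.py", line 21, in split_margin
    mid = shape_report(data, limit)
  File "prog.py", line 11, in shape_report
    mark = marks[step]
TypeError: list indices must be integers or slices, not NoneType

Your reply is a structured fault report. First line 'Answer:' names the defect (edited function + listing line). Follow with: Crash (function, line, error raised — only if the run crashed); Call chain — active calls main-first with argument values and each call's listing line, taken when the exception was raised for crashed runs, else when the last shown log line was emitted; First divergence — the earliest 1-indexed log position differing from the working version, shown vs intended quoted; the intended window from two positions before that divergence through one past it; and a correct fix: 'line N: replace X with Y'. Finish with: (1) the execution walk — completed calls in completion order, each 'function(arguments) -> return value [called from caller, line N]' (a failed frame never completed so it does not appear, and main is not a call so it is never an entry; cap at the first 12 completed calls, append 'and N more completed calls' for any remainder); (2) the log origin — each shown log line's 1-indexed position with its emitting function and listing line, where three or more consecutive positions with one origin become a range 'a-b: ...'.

Answer: the defect is in weigh_samples at line 3.
Key observation: Position 5 is the first bad log line: 'match at position None' should read 'match at position 0'.
Crash: shape_report, line 11, TypeError.
Call chain: main -> split_margin([5, 3, 6, 6, 2], 5) (called at line 35) -> shape_report([5, 3, 6, 6, 2], 5) (called at line 21).
First divergence: at position 5 the run shows 'match at position None' where the working version logs 'match at position 0'.
Intended log window:
  3: enter shape_report: 5 items against 5
  4: enter weigh_samples: 5 items against 5
  5: match at position 0
  6: checkpoint: 7
Execution walk:
  weigh_samples([5, 3, 6, 6, 2], 5) -> None  [called from shape_report, line 9]
Log origins:
  1: logged in main at line 34
  2: logged in split_margin at line 20
  3: logged in shape_report at line 8
  4: logged in weigh_samples at line 2
  5: logged in shape_report at line 10
A correct fix: line 3: replace `1` with `0`.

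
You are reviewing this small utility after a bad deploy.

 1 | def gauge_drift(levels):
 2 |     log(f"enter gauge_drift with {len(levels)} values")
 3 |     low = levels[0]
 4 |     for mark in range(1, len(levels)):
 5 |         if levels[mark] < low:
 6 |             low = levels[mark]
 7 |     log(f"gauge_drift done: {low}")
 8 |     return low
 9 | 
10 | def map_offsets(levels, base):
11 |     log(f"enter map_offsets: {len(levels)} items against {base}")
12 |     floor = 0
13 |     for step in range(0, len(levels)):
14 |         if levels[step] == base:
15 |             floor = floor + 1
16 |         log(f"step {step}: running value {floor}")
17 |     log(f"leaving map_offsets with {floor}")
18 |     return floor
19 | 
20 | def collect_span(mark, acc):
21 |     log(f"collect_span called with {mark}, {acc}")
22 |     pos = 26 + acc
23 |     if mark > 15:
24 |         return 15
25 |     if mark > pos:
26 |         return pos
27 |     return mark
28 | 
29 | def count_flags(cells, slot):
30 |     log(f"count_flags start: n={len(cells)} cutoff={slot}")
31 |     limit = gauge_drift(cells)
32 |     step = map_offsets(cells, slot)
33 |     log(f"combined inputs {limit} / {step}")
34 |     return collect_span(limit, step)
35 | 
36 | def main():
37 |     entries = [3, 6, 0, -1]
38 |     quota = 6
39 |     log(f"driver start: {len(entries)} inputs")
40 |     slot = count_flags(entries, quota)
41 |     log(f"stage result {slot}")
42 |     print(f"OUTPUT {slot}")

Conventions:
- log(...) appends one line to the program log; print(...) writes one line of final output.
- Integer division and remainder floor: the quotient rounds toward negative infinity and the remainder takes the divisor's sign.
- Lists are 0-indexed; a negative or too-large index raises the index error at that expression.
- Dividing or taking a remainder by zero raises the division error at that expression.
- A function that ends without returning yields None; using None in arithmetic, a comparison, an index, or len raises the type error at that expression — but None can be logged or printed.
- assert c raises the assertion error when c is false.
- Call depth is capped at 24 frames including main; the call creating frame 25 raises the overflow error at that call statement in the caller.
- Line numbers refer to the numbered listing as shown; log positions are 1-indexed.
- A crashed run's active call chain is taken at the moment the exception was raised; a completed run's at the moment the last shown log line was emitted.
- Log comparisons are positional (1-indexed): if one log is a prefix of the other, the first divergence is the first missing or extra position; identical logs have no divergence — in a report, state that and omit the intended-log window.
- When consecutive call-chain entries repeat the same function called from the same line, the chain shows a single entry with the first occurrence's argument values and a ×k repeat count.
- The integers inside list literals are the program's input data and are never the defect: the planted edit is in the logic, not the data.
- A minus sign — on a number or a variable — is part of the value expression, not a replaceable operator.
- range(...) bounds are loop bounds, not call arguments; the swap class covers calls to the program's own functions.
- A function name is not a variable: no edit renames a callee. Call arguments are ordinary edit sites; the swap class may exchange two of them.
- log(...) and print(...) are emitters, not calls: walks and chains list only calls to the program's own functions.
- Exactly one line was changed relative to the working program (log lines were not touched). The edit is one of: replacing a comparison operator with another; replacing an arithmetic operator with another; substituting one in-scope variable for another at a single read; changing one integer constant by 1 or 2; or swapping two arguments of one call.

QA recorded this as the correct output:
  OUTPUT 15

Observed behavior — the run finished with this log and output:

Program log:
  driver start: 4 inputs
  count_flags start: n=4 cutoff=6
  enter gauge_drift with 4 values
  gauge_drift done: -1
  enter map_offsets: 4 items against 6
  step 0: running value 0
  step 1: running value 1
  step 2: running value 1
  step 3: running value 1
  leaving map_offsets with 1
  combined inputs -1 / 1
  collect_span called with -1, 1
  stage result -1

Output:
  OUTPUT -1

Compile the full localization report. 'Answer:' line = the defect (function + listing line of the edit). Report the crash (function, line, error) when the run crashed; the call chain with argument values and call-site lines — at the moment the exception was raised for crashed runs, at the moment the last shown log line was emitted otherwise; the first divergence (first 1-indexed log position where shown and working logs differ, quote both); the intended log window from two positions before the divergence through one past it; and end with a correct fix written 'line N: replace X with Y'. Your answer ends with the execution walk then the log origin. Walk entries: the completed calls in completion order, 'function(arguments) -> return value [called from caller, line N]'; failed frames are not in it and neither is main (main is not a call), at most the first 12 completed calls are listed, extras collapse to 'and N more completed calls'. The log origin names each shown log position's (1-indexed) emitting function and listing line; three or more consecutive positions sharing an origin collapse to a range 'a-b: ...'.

Answer: the defect is in collect_span at line 23.
Core observation: At log position 13 the runs split — shown 'stage result -1', but the working version logs 'stage result 15'.
Call chain: main.
First divergence: position 13 — the shown line 'stage result -1' should read 'stage result 15'.
Intended log window:
  11: combined inputs -1 / 1
  12: collect_span called with -1, 1
  13: stage result 15
Execution walk:
  gauge_drift([3, 6, 0, -1]) -> -1  [called from count_flags, line 31]
  map_offsets([3, 6, 0, -1], 6) -> 1  [called from count_flags, line 32]
  collect_span(-1, 1) -> -1  [called from count_flags, line 34]
  count_flags([3, 6, 0, -1], 6) -> -1  [called from main, line 40]
Log line origins:
  1: logged in main at line 39
  2: logged in count_flags at line 30
  3: logged in gauge_drift at line 2
  4: logged in gauge_drift at line 7
  5: logged in map_offsets at line 11
  6-9: logged in map_offsets at line 16
  10: logged in map_offsets at line 17
  11: logged in count_flags at line 33
  12: logged in collect_span at line 21
  13: logged in main at line 41
A correct fix: line 23: replace `>` with `<`.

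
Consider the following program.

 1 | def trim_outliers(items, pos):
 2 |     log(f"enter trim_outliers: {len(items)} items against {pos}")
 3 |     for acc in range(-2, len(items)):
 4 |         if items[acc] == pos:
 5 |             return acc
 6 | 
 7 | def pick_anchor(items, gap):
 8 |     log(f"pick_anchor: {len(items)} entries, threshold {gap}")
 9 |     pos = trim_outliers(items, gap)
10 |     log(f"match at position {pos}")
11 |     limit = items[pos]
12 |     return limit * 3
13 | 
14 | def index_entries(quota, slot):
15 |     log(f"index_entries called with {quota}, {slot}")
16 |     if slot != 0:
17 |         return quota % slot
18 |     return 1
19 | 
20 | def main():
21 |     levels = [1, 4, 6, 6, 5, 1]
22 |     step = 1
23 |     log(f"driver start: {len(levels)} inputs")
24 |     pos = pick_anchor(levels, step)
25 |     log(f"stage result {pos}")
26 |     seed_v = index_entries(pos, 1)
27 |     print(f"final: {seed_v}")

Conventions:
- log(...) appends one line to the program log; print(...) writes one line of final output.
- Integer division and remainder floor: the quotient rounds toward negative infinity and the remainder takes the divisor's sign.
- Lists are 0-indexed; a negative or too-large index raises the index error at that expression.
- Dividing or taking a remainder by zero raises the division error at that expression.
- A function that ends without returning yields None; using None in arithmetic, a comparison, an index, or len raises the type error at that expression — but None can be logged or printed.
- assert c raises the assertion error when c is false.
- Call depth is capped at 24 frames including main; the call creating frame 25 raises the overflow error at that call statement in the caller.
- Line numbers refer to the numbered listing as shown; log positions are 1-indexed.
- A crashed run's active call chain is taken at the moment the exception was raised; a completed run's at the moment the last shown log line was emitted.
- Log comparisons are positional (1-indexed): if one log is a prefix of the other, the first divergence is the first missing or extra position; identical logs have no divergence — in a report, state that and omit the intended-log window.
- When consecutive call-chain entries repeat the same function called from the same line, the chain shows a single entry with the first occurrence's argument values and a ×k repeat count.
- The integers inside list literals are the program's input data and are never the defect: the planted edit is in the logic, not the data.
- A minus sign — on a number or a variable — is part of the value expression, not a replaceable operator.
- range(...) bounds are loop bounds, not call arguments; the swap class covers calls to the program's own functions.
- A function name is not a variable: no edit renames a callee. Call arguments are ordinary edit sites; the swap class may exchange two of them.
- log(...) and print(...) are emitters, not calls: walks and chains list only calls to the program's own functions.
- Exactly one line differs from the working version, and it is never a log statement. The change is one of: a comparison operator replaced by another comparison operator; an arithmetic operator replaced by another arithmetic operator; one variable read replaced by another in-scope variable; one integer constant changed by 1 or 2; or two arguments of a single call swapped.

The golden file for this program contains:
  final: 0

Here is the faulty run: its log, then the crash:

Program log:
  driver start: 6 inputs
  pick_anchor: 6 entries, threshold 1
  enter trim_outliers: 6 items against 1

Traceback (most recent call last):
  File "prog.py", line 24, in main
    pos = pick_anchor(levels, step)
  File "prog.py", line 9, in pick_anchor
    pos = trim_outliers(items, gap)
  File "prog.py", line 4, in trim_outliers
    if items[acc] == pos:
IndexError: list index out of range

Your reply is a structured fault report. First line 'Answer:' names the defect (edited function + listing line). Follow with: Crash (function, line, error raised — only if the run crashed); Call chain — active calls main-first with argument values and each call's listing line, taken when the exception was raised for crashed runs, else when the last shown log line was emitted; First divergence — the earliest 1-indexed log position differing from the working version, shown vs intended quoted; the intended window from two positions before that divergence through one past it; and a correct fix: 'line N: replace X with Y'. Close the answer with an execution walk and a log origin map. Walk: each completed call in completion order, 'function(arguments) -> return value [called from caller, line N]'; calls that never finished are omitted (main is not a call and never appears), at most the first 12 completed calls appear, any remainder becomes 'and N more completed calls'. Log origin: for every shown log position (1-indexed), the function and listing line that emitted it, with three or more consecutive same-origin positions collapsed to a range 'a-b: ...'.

Answer: the defect is in trim_outliers at line 3.
Core observation: A complete run would log 'match at position 0' next, but this one stopped at 3 lines.
Crash: trim_outliers, line 4, IndexError.
Call chain: main -> pick_anchor([1, 4, 6, 6, 5, 1], 1) (called at line 24) -> trim_outliers([1, 4, 6, 6, 5, 1], 1) (called at line 9).
First divergence: position 4 (shown log ended at 3 lines; the working version continues: 'match at position 0').
Intended log window:
  2: pick_anchor: 6 entries, threshold 1
  3: enter trim_outliers: 6 items against 1
  4: match at position 0
  5: stage result 3
Execution walk:
  (no call completed)
Log line origins:
  1: emitted by main (line 23)
  2: emitted by pick_anchor (line 8)
  3: emitted by trim_outliers (line 2)
A correct fix: line 3: replace `-2` with `0`.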